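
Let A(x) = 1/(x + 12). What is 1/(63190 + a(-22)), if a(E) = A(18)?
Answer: 30/1895701 ≈ 1.5825e-5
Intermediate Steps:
A(x) = 1/(12 + x)
a(E) = 1/30 (a(E) = 1/(12 + 18) = 1/30)
1/(63190 + a(-22)) = 1/(63190 + 1/30) = 1/(1895701/30) = 30/1895701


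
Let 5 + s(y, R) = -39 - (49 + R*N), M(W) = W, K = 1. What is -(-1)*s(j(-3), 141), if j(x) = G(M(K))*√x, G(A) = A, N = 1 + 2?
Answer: -516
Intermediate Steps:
N = 3
j(x) = √x (j(x) = 1*√x = √x)
s(y, R) = -93 - 3*R (s(y, R) = -5 + (-39 - (49 + R*3)) = -5 + (-39 - (49 + 3*R)) = -5 + (-39 + (-49 - 3*R)) = -5 + (-88 - 3*R) = -93 - 3*R)
-(-1)*s(j(-3), 141) = -(-1)*(-93 - 3*141) = -(-1)*(-93 - 423) = -(-1)*(-516) = -1*516 = -516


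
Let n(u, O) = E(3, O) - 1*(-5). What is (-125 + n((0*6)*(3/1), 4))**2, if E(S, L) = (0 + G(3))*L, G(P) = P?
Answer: 11664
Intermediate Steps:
E(S, L) = 3*L (E(S, L) = (0 + 3)*L = 3*L)
n(u, O) = 5 + 3*O (n(u, O) = 3*O - 1*(-5) = 3*O + 5 = 5 + 3*O)
(-125 + n((0*6)*(3/1), 4))**2 = (-125 + (5 + 3*4))**2 = (-125 + (5 + 12))**2 = (-125 + 17)**2 = (-108)**2 = 11664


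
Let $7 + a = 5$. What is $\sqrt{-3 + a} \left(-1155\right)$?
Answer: $- 1155 i \sqrt{5} \approx - 2582.7 i$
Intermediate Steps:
$a = -2$ ($a = -7 + 5 = -2$)
$\sqrt{-3 + a} \left(-1155\right) = \sqrt{-3 - 2} \left(-1155\right) = \sqrt{-5} \left(-1155\right) = i \sqrt{5} \left(-1155\right) = - 1155 i \sqrt{5}$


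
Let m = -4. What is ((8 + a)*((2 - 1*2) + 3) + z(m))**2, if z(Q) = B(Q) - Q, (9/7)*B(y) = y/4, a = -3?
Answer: 26896/81 ≈ 332.05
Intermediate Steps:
B(y) = 7*y/36 (B(y) = 7*(y/4)/9 = 7*y/36)
z(Q) = -29*Q/36 (z(Q) = 7*Q/36 - Q = -29*Q/36)
((8 + a)*((2 - 1*2) + 3) + z(m))**2 = ((8 - 3)*((2 - 1*2) + 3) - 29/36*(-4))**2 = (5*((2 - 2) + 3) + 29/9)**2 = (5*(0 + 3) + 29/9)**2 = (5*3 + 29/9)**2 = (15 + 29/9)**2 = (164/9)**2 = 26896/81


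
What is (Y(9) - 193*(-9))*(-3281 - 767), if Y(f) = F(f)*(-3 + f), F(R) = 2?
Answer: -7079952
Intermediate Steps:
Y(f) = -6 + 2*f (Y(f) = 2*(-3 + f) = -6 + 2*f)
(Y(9) - 193*(-9))*(-3281 - 767) = ((-6 + 2*9) - 193*(-9))*(-3281 - 767) = ((-6 + 18) + 1737)*(-4048) = (12 + 1737)*(-4048) = 1749*(-4048) = -7079952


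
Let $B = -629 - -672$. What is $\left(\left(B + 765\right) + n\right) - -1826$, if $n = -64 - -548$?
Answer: $3118$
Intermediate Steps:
$B = 43$ ($B = -629 + 672 = 43$)
$n = 484$ ($n = -64 + 548 = 484$)
$\left(\left(B + 765\right) + n\right) - -1826 = \left(\left(43 + 765\right) + 484\right) - -1826 = \left(808 + 484\right) + 1826 = 1292 + 1826 = 3118$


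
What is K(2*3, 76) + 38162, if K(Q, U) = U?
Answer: 38238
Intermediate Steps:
K(2*3, 76) + 38162 = 76 + 38162 = 38238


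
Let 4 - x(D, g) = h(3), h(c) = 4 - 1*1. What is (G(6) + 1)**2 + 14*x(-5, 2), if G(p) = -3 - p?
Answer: 78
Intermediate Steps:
h(c) = 3 (h(c) = 4 - 1 = 3)
x(D, g) = 1 (x(D, g) = 4 - 1*3 = 4 - 3 = 1)
(G(6) + 1)**2 + 14*x(-5, 2) = ((-3 - 1*6) + 1)**2 + 14*1 = ((-3 - 6) + 1)**2 + 14 = (-9 + 1)**2 + 14 = (-8)**2 + 14 = 64 + 14 = 78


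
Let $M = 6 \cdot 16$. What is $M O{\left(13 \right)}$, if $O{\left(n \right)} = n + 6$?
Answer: $1824$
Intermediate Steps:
$O{\left(n \right)} = 6 + n$
$M = 96$
$M O{\left(13 \right)} = 96 \left(6 + 13\right) = 96 \cdot 19 = 1824$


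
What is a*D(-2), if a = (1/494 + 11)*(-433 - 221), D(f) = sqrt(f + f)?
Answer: -3554490*I/247 ≈ -14391.0*I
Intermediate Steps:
D(f) = sqrt(2)*sqrt(f) (D(f) = sqrt(2*f) = sqrt(2)*sqrt(f))
a = -1777245/247 (a = (1/494 + 11)*(-654) = (5435/494)*(-654) = -1777245/247 ≈ -7195.3)
a*D(-2) = -1777245*sqrt(2)*sqrt(-2)/247 = -1777245*sqrt(2)*I*sqrt(2)/247 = -3554490*I/247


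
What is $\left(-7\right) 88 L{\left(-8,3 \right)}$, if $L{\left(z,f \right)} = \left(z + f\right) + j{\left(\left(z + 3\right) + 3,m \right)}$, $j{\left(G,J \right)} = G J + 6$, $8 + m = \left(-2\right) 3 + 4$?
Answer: $-12936$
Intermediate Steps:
$m = -10$ ($m = -8 + \left(\left(-2\right) 3 + 4\right) = -8 + \left(-6 + 4\right) = -8 - 2 = -10$)
$j{\left(G,J \right)} = 6 + G J$
$L{\left(z,f \right)} = -54 + f - 9 z$ ($L{\left(z,f \right)} = \left(z + f\right) + \left(6 + \left(\left(z + 3\right) + 3\right) \left(-10\right)\right) = \left(f + z\right) + \left(6 + \left(\left(3 + z\right) + 3\right) \left(-10\right)\right) = \left(f + z\right) + \left(6 + \left(6 + z\right) \left(-10\right)\right) = \left(f + z\right) + \left(6 - \left(60 + 10 z\right)\right) = \left(f + z\right) - \left(54 + 10 z\right) = -54 + f - 9 z$)
$\left(-7\right) 88 L{\left(-8,3 \right)} = \left(-7\right) 88 \left(-54 + 3 - -72\right) = - 616 \left(-54 + 3 + 72\right) = \left(-616\right) 21 = -12936$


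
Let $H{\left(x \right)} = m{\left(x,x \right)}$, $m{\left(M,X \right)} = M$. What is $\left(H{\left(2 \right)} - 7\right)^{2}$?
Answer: $25$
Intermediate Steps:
$H{\left(x \right)} = x$
$\left(H{\left(2 \right)} - 7\right)^{2} = \left(2 - 7\right)^{2} = \left(-5\right)^{2} = 25$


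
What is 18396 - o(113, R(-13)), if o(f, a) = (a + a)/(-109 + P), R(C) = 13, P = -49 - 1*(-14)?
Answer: 1324525/72 ≈ 18396.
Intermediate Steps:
P = -35 (P = -49 + 14 = -35)
o(f, a) = -a/72 (o(f, a) = (a + a)/(-109 - 35) = (2*a)/(-144) = (2*a)*(-1/144) = -a/72)
18396 - o(113, R(-13)) = 18396 - (-1)*13/72 = 18396 - 1*(-13/72) = 18396 + 13/72 = 1324525/72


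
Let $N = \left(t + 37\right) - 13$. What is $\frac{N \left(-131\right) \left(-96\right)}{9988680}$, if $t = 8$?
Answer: $\frac{16768}{416195} \approx 0.040289$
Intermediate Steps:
$N = 32$ ($N = \left(8 + 37\right) - 13 = 45 - 13 = 32$)
$\frac{N \left(-131\right) \left(-96\right)}{9988680} = \frac{32 \left(-131\right) \left(-96\right)}{9988680} = \left(-4192\right) \left(-96\right) \frac{1}{9988680} = 402432 \cdot \frac{1}{9988680} = \frac{16768}{416195}$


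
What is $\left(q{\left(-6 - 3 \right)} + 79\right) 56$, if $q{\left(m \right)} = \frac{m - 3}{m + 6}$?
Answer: $4648$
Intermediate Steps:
$q{\left(m \right)} = \frac{-3 + m}{6 + m}$
$\left(q{\left(-6 - 3 \right)} + 79\right) 56 = \left(\frac{-3 - 9}{6 - 9} + 79\right) 56 = \left(\frac{1}{-3} \left(-12\right) + 79\right) 56 = \left(\left(- \frac{1}{3}\right) \left(-12\right) + 79\right) 56 = \left(4 + 79\right) 56 = 83 \cdot 56 = 4648$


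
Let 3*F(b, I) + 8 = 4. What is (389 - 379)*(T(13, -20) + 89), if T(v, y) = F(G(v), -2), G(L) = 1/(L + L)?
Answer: 2630/3 ≈ 876.67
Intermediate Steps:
G(L) = 1/(2*L)
F(b, I) = -4/3 (F(b, I) = -8/3 + (⅓)*4 = -8/3 + 4/3 = -4/3)
T(v, y) = -4/3
(389 - 379)*(T(13, -20) + 89) = (389 - 379)*(-4/3 + 89) = 10*(263/3) = 2630/3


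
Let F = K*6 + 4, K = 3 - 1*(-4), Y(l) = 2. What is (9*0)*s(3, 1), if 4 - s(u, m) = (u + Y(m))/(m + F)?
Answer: 0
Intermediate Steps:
K = 7 (K = 3 + 4 = 7)
F = 46 (F = 7*6 + 4 = 42 + 4 = 46)
s(u, m) = 4 - (2 + u)/(46 + m) (s(u, m) = 4 - (u + 2)/(m + 46) = 4 - (2 + u)/(46 + m))
(9*0)*s(3, 1) = (9*0)*((182 - 1*3 + 4*1)/(46 + 1)) = 0*((182 - 3 + 4)/47) = 0*((1/47)*183) = 0*(183/47) = 0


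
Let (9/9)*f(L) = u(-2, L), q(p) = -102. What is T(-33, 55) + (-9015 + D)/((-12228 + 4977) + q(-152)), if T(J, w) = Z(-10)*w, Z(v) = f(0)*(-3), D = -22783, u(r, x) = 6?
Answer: -7247672/7353 ≈ -985.68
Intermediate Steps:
f(L) = 6
Z(v) = -18 (Z(v) = 6*(-3) = -18)
T(J, w) = -18*w
T(-33, 55) + (-9015 + D)/((-12228 + 4977) + q(-152)) = -18*55 + (-9015 - 22783)/((-12228 + 4977) - 102) = -990 - 31798/(-7251 - 102) = -990 - 31798/(-7353) = -990 - 31798*(-1/7353) = -990 + 31798/7353 = -7247672/7353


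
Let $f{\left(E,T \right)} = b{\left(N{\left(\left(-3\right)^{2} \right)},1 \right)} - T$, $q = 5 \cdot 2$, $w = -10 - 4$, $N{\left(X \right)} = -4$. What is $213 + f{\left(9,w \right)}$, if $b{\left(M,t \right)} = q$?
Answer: $237$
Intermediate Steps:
$w = -14$ ($w = -10 - 4 = -14$)
$q = 10$
$b{\left(M,t \right)} = 10$
$f{\left(E,T \right)} = 10 - T$
$213 + f{\left(9,w \right)} = 213 + \left(10 - -14\right) = 213 + \left(10 + 14\right) = 213 + 24 = 237$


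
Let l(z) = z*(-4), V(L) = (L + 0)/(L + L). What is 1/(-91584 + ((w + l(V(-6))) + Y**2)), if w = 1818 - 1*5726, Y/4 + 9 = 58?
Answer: -1/57078 ≈ -1.7520e-5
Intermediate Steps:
Y = 196 (Y = -36 + 4*58 = -36 + 232 = 196)
V(L) = 1/2 (V(L) = L/((2*L)) = L*(1/(2*L)) = 1/2)
w = -3908 (w = 1818 - 5726 = -3908)
l(z) = -4*z
1/(-91584 + ((w + l(V(-6))) + Y**2)) = 1/(-91584 + ((-3908 - 4*1/2) + 196**2)) = 1/(-91584 + ((-3908 - 2) + 38416)) = 1/(-91584 + (-3910 + 38416)) = 1/(-91584 + 34506) = 1/(-57078) = -1/57078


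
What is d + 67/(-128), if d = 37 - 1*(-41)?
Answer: 9917/128 ≈ 77.477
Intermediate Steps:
d = 78 (d = 37 + 41 = 78)
d + 67/(-128) = 78 + 67/(-128) = 78 + 67*(-1/128) = 78 - 67/128 = 9917/128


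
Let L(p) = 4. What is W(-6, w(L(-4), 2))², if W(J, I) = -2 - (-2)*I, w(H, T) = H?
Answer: 36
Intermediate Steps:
W(J, I) = -2 + 2*I
W(-6, w(L(-4), 2))² = (-2 + 2*4)² = (-2 + 8)² = 6² = 36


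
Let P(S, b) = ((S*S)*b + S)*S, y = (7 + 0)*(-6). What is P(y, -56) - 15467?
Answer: 4135225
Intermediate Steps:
y = -42 (y = 7*(-6) = -42)
P(S, b) = S*(S + b*S²) (P(S, b) = (S²*b + S)*S = (b*S² + S)*S = (S + b*S²)*S = S*(S + b*S²))
P(y, -56) - 15467 = (-42)²*(1 - 42*(-56)) - 15467 = 1764*(1 + 2352) - 15467 = 1764*2353 - 15467 = 4150692 - 15467 = 4135225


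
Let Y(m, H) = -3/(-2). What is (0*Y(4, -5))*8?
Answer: 0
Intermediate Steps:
Y(m, H) = 3/2 (Y(m, H) = -3*(-½) = 3/2)
(0*Y(4, -5))*8 = (0*(3/2))*8 = 0*8 = 0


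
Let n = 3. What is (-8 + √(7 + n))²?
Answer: (8 - √10)² ≈ 23.404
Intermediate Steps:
(-8 + √(7 + n))² = (-8 + √(7 + 3))² = (-8 + √10)²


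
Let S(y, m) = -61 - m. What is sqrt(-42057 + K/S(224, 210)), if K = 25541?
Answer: 2*I*sqrt(773907437)/271 ≈ 205.31*I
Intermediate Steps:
sqrt(-42057 + K/S(224, 210)) = sqrt(-42057 + 25541/(-61 - 1*210)) = sqrt(-42057 + 25541/(-61 - 210)) = sqrt(-42057 + 25541/(-271)) = sqrt(-42057 + 25541*(-1/271)) = sqrt(-42057 - 25541/271) = sqrt(-11422988/271) = 2*I*sqrt(773907437)/271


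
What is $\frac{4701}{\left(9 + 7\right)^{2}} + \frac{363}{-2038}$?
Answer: $\frac{4743855}{260864} \approx 18.185$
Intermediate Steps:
$\frac{4701}{\left(9 + 7\right)^{2}} + \frac{363}{-2038} = \frac{4701}{16^{2}} + 363 \left(- \frac{1}{2038}\right) = \frac{4701}{256} - \frac{363}{2038} = \frac{4743855}{260864}$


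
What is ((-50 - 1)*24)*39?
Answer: -47736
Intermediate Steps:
((-50 - 1)*24)*39 = -51*24*39 = -1224*39 = -47736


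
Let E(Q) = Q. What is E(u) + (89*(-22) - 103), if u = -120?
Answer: -2181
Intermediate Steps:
E(u) + (89*(-22) - 103) = -120 + (89*(-22) - 103) = -120 + (-1958 - 103) = -120 - 2061 = -2181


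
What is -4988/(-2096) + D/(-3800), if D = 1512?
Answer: 493289/248900 ≈ 1.9819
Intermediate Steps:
-4988/(-2096) + D/(-3800) = -4988/(-2096) + 1512/(-3800) = -4988*(-1/2096) + 1512*(-1/3800) = 1247/524 - 189/475 = 493289/248900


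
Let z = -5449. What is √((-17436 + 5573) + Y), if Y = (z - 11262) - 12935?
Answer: I*√41509 ≈ 203.74*I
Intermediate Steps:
Y = -29646 (Y = (-5449 - 11262) - 12935 = -16711 - 12935 = -29646)
√((-17436 + 5573) + Y) = √((-17436 + 5573) - 29646) = √(-11863 - 29646) = √(-41509) = I*√41509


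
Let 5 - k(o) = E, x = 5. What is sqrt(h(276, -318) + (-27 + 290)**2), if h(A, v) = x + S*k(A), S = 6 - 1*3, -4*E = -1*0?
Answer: sqrt(69189) ≈ 263.04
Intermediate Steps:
E = 0 (E = -(-1)*0/4 = -1/4*0 = 0)
k(o) = 5 (k(o) = 5 - 1*0 = 5 + 0 = 5)
S = 3 (S = 6 - 3 = 3)
h(A, v) = 20 (h(A, v) = 5 + 3*5 = 5 + 15 = 20)
sqrt(h(276, -318) + (-27 + 290)**2) = sqrt(20 + (-27 + 290)**2) = sqrt(20 + 263**2) = sqrt(20 + 69169) = sqrt(69189)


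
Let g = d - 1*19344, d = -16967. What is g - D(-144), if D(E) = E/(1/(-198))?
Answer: -64823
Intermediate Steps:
D(E) = -198*E (D(E) = E/(-1/198) = E*(-198) = -198*E)
g = -36311 (g = -16967 - 1*19344 = -16967 - 19344 = -36311)
g - D(-144) = -36311 - (-198)*(-144) = -36311 - 1*28512 = -36311 - 28512 = -64823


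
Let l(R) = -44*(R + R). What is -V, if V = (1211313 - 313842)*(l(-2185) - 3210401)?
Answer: 2708676071991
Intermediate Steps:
l(R) = -88*R
V = -2708676071991 (V = (1211313 - 313842)*(-88*(-2185) - 3210401) = 897471*(192280 - 3210401) = 897471*(-3018121) = -2708676071991)
-V = -1*(-2708676071991) = 2708676071991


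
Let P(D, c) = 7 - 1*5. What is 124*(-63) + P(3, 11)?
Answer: -7810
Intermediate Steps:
P(D, c) = 2 (P(D, c) = 7 - 5 = 2)
124*(-63) + P(3, 11) = 124*(-63) + 2 = -7812 + 2 = -7810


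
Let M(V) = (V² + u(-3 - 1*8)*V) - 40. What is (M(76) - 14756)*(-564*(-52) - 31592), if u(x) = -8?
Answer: 21797792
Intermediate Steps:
M(V) = -40 + V² - 8*V (M(V) = (V² - 8*V) - 40 = -40 + V² - 8*V)
(M(76) - 14756)*(-564*(-52) - 31592) = ((-40 + 76² - 8*76) - 14756)*(-564*(-52) - 31592) = ((-40 + 5776 - 608) - 14756)*(29328 - 31592) = (5128 - 14756)*(-2264) = -9628*(-2264) = 21797792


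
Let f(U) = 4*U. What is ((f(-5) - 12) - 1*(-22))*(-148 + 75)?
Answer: 730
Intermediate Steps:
((f(-5) - 12) - 1*(-22))*(-148 + 75) = ((4*(-5) - 12) - 1*(-22))*(-148 + 75) = ((-20 - 12) + 22)*(-73) = (-32 + 22)*(-73) = -10*(-73) = 730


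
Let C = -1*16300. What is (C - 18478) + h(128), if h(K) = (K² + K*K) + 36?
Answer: -1974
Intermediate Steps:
h(K) = 36 + 2*K² (h(K) = (K² + K²) + 36 = 2*K² + 36 = 36 + 2*K²)
C = -16300
(C - 18478) + h(128) = (-16300 - 18478) + (36 + 2*128²) = -34778 + (36 + 2*16384) = -34778 + (36 + 32768) = -34778 + 32804 = -1974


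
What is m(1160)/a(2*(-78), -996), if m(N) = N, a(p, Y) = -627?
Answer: -1160/627 ≈ -1.8501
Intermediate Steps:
m(1160)/a(2*(-78), -996) = 1160/(-627) = 1160*(-1/627) = -1160/627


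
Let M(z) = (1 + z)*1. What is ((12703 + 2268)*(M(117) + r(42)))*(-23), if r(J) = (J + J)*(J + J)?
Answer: -2470244942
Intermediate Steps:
M(z) = 1 + z
r(J) = 4*J² (r(J) = (2*J)*(2*J) = 4*J²)
((12703 + 2268)*(M(117) + r(42)))*(-23) = ((12703 + 2268)*((1 + 117) + 4*42²))*(-23) = (14971*(118 + 4*1764))*(-23) = (14971*(118 + 7056))*(-23) = (14971*7174)*(-23) = 107401954*(-23) = -2470244942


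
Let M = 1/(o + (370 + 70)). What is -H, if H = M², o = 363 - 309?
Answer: -1/244036 ≈ -4.0978e-6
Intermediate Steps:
o = 54
M = 1/494 (M = 1/(54 + (370 + 70)) = 1/(54 + 440) = 1/494 ≈ 0.0020243)
H = 1/244036 (H = (1/494)² = 1/244036 ≈ 4.0978e-6)
-H = -1*1/244036 = -1/244036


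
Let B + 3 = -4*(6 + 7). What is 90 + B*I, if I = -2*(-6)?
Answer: -570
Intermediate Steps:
B = -55 (B = -3 - 4*(6 + 7) = -3 - 4*13 = -3 - 52 = -55)
I = 12
90 + B*I = 90 - 55*12 = 90 - 660 = -570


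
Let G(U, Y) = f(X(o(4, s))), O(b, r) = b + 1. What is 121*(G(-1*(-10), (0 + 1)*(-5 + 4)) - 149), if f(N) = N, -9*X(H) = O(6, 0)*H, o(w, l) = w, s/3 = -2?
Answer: -165649/9 ≈ -18405.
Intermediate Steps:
s = -6 (s = 3*(-2) = -6)
O(b, r) = 1 + b
X(H) = -7*H/9 (X(H) = -(1 + 6)*H/9 = -7*H/9)
G(U, Y) = -28/9 (G(U, Y) = -7/9*4 = -28/9)
121*(G(-1*(-10), (0 + 1)*(-5 + 4)) - 149) = 121*(-28/9 - 149) = 121*(-1369/9) = -165649/9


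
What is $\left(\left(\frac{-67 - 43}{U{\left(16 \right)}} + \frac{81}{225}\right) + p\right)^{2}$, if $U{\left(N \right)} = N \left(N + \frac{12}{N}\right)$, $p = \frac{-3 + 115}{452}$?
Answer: $\frac{5580538209}{143300102500} \approx 0.038943$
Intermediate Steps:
$p = \frac{28}{113}$ ($p = 112 \cdot \frac{1}{452} = \frac{28}{113} \approx 0.24779$)
$\left(\left(\frac{-67 - 43}{U{\left(16 \right)}} + \frac{81}{225}\right) + p\right)^{2} = \left(\left(\frac{-67 - 43}{12 + 16^{2}} + \frac{81}{225}\right) + \frac{28}{113}\right)^{2} = \left(\left(\frac{-67 - 43}{12 + 256} + 81 \cdot \frac{1}{225}\right) + \frac{28}{113}\right)^{2} = \left(\left(- \frac{110}{268} + \frac{9}{25}\right) + \frac{28}{113}\right)^{2} = \left(\left(\left(-110\right) \frac{1}{268} + \frac{9}{25}\right) + \frac{28}{113}\right)^{2} = \left(\left(- \frac{55}{134} + \frac{9}{25}\right) + \frac{28}{113}\right)^{2} = \left(- \frac{169}{3350} + \frac{28}{113}\right)^{2} = \left(\frac{74703}{378550}\right)^{2} = \frac{5580538209}{143300102500}$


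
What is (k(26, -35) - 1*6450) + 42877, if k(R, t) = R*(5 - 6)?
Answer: 36401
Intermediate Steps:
k(R, t) = -R (k(R, t) = R*(-1) = -R)
(k(26, -35) - 1*6450) + 42877 = (-1*26 - 1*6450) + 42877 = (-26 - 6450) + 42877 = -6476 + 42877 = 36401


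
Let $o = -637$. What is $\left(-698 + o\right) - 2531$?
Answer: $-3866$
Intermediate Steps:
$\left(-698 + o\right) - 2531 = \left(-698 - 637\right) - 2531 = -1335 - 2531 = -3866$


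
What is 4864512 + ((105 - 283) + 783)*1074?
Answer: 5514282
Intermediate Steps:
4864512 + ((105 - 283) + 783)*1074 = 4864512 + (-178 + 783)*1074 = 4864512 + 605*1074 = 4864512 + 649770 = 5514282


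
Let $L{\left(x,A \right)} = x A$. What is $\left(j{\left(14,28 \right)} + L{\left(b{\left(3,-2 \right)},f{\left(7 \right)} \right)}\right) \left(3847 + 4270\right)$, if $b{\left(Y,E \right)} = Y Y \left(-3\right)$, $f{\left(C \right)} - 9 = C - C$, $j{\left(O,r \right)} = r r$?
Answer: $4391297$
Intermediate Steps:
$j{\left(O,r \right)} = r^{2}$
$f{\left(C \right)} = 9$ ($f{\left(C \right)} = 9 + \left(C - C\right) = 9 + 0 = 9$)
$b{\left(Y,E \right)} = - 3 Y^{2}$ ($b{\left(Y,E \right)} = Y^{2} \left(-3\right) = - 3 Y^{2}$)
$L{\left(x,A \right)} = A x$
$\left(j{\left(14,28 \right)} + L{\left(b{\left(3,-2 \right)},f{\left(7 \right)} \right)}\right) \left(3847 + 4270\right) = \left(28^{2} + 9 \left(- 3 \cdot 3^{2}\right)\right) \left(3847 + 4270\right) = \left(784 + 9 \left(\left(-3\right) 9\right)\right) 8117 = \left(784 + 9 \left(-27\right)\right) 8117 = \left(784 - 243\right) 8117 = 541 \cdot 8117 = 4391297$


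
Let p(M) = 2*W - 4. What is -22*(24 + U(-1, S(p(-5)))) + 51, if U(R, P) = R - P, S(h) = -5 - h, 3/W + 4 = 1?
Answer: -433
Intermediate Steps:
W = -1 (W = 3/(-4 + 1) = 3/(-3) = 3*(-⅓) = -1)
p(M) = -6 (p(M) = 2*(-1) - 4 = -2 - 4 = -6)
-22*(24 + U(-1, S(p(-5)))) + 51 = -22*(24 + (-1 - (-5 - 1*(-6)))) + 51 = -22*(24 + (-1 - (-5 + 6))) + 51 = -22*(24 + (-1 - 1*1)) + 51 = -22*(24 + (-1 - 1)) + 51 = -22*(24 - 2) + 51 = -22*22 + 51 = -484 + 51 = -433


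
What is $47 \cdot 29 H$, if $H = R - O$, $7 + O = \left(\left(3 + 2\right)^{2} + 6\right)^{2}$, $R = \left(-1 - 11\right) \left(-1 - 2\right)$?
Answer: $-1251234$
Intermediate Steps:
$R = 36$ ($R = \left(-12\right) \left(-3\right) = 36$)
$O = 954$ ($O = -7 + \left(\left(3 + 2\right)^{2} + 6\right)^{2} = -7 + \left(5^{2} + 6\right)^{2} = -7 + \left(25 + 6\right)^{2} = -7 + 31^{2} = -7 + 961 = 954$)
$H = -918$ ($H = 36 - 954 = -918$)
$47 \cdot 29 H = 47 \cdot 29 \left(-918\right) = 1363 \left(-918\right) = -1251234$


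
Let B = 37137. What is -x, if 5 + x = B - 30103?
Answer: -7029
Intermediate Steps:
x = 7029 (x = -5 + (37137 - 30103) = -5 + 7034 = 7029)
-x = -1*7029 = -7029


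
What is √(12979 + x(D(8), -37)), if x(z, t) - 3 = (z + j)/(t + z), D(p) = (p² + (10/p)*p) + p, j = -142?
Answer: √116826/3 ≈ 113.93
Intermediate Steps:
D(p) = 10 + p + p² (D(p) = (p² + 10) + p = (10 + p²) + p = 10 + p + p²)
x(z, t) = 3 + (-142 + z)/(t + z) (x(z, t) = 3 + (z - 142)/(t + z) = 3 + (-142 + z)/(t + z))
√(12979 + x(D(8), -37)) = √(12979 + (-142 + 3*(-37) + 4*(10 + 8 + 8²))/(-37 + (10 + 8 + 8²))) = √(12979 + (-142 - 111 + 4*(10 + 8 + 64))/(-37 + (10 + 8 + 64))) = √(12979 + (-142 - 111 + 4*82)/(-37 + 82)) = √(12979 + (-142 - 111 + 328)/45) = √(12979 + (1/45)*75) = √(12979 + 5/3) = √(38942/3) = √116826/3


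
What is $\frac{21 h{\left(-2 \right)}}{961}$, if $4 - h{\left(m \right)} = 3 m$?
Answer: $\frac{210}{961} \approx 0.21852$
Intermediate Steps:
$h{\left(m \right)} = 4 - 3 m$
$\frac{21 h{\left(-2 \right)}}{961} = \frac{21 \left(4 - -6\right)}{961} = 21 \left(4 + 6\right) \frac{1}{961} = 21 \cdot 10 \cdot \frac{1}{961} = 210 \cdot \frac{1}{961} = \frac{210}{961}$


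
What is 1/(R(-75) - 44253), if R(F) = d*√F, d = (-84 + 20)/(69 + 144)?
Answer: -669238119/29615794582507 + 22720*I*√3/29615794582507 ≈ -2.2597e-5 + 1.3288e-9*I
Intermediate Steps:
d = -64/213 ≈ -0.30047
R(F) = -64*√F/213
1/(R(-75) - 44253) = 1/(-320*I*√3/213 - 44253) = 1/(-44253 - 320*I*√3/213)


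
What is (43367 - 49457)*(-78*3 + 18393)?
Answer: -110588310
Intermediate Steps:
(43367 - 49457)*(-78*3 + 18393) = -6090*(-234 + 18393) = -6090*18159 = -110588310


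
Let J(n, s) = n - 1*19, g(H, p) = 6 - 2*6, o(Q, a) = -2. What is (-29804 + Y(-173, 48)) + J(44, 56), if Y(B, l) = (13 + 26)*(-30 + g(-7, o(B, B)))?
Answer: -31183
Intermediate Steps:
g(H, p) = -6 (g(H, p) = 6 - 12 = -6)
Y(B, l) = -1404 (Y(B, l) = (13 + 26)*(-30 - 6) = 39*(-36) = -1404)
J(n, s) = -19 + n (J(n, s) = n - 19 = -19 + n)
(-29804 + Y(-173, 48)) + J(44, 56) = (-29804 - 1404) + (-19 + 44) = -31208 + 25 = -31183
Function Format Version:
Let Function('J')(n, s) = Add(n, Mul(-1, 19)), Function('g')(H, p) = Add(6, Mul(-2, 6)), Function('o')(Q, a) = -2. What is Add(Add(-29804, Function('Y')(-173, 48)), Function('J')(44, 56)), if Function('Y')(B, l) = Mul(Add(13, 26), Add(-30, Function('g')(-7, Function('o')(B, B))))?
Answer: -31183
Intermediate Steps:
Function('g')(H, p) = -6 (Function('g')(H, p) = Add(6, -12) = -6)
Function('Y')(B, l) = -1404 (Function('Y')(B, l) = Mul(Add(13, 26), Add(-30, -6)) = Mul(39, -36) = -1404)
Function('J')(n, s) = Add(-19, n) (Function('J')(n, s) = Add(n, -19) = Add(-19, n))
Add(Add(-29804, Function('Y')(-173, 48)), Function('J')(44, 56)) = Add(Add(-29804, -1404), Add(-19, 44)) = Add(-31208, 25) = -31183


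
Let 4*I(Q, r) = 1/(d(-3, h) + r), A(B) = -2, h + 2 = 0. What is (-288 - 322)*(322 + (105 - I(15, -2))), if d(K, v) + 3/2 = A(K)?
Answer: -2865475/11 ≈ -2.6050e+5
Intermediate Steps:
h = -2 (h = -2 + 0 = -2)
d(K, v) = -7/2 (d(K, v) = -3/2 - 2 = -7/2)
I(Q, r) = 1/(4*(-7/2 + r))
(-288 - 322)*(322 + (105 - I(15, -2))) = (-288 - 322)*(322 + (105 - 1/(2*(-7 + 2*(-2))))) = -610*(322 + (105 - 1/(2*(-7 - 4)))) = -610*(322 + (105 - 1/(2*(-11)))) = -610*(322 + (105 - (-1)/(2*11))) = -610*(322 + (105 - 1*(-1/22))) = -610*(322 + (105 + 1/22)) = -610*(322 + 2311/22) = -610*9395/22 = -2865475/11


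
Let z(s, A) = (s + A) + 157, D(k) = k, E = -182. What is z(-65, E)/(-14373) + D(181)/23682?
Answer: 525877/37820154 ≈ 0.013905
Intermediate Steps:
z(s, A) = 157 + A + s (z(s, A) = (A + s) + 157 = 157 + A + s)
z(-65, E)/(-14373) + D(181)/23682 = (157 - 182 - 65)/(-14373) + 181/23682 = -90*(-1/14373) + 181*(1/23682) = 10/1597 + 181/23682 = 525877/37820154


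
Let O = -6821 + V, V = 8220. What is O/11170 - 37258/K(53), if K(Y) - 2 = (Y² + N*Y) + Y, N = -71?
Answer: 417429561/10041830 ≈ 41.569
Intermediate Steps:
K(Y) = 2 + Y² - 70*Y (K(Y) = 2 + ((Y² - 71*Y) + Y) = 2 + (Y² - 70*Y) = 2 + Y² - 70*Y)
O = 1399 (O = -6821 + 8220 = 1399)
O/11170 - 37258/K(53) = 1399/11170 - 37258/(2 + 53² - 70*53) = 1399*(1/11170) - 37258/(2 + 2809 - 3710) = 1399/11170 - 37258/(-899) = 1399/11170 - 37258*(-1/899) = 1399/11170 + 37258/899 = 417429561/10041830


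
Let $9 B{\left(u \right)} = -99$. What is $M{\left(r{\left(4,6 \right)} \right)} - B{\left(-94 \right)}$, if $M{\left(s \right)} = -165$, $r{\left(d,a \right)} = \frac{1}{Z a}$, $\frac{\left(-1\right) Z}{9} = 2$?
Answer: $-154$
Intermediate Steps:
$Z = -18$ ($Z = \left(-9\right) 2 = -18$)
$B{\left(u \right)} = -11$ ($B{\left(u \right)} = \frac{1}{9} \left(-99\right) = -11$)
$r{\left(d,a \right)} = - \frac{1}{18 a}$ ($r{\left(d,a \right)} = \frac{1}{\left(-18\right) a} = - \frac{1}{18 a}$)
$M{\left(r{\left(4,6 \right)} \right)} - B{\left(-94 \right)} = -165 - -11 = -165 + 11 = -154$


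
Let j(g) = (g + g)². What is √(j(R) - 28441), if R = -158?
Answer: 69*√15 ≈ 267.24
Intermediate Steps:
j(g) = 4*g² (j(g) = (2*g)² = 4*g²)
√(j(R) - 28441) = √(4*(-158)² - 28441) = √(4*24964 - 28441) = √(99856 - 28441) = √71415 = 69*√15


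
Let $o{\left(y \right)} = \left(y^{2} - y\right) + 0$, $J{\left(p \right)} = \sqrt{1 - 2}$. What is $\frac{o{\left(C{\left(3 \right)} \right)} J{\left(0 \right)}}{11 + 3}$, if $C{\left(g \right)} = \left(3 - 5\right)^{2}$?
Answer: $\frac{6 i}{7} \approx 0.85714 i$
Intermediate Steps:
$C{\left(g \right)} = 4$ ($C{\left(g \right)} = \left(-2\right)^{2} = 4$)
$J{\left(p \right)} = i$ ($J{\left(p \right)} = \sqrt{-1} = i$)
$o{\left(y \right)} = y^{2} - y$
$\frac{o{\left(C{\left(3 \right)} \right)} J{\left(0 \right)}}{11 + 3} = \frac{4 \left(-1 + 4\right) i}{11 + 3} = \frac{4 \cdot 3 i}{14} = 12 i \frac{1}{14} = \frac{6 i}{7}$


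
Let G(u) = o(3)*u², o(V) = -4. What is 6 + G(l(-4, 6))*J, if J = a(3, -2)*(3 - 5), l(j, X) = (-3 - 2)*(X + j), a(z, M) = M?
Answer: -1594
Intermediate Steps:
l(j, X) = -5*X - 5*j (l(j, X) = -5*(X + j) = -5*X - 5*j)
J = 4 (J = -2*(3 - 5) = -2*(-2) = 4)
G(u) = -4*u²
6 + G(l(-4, 6))*J = 6 - 4*(-5*6 - 5*(-4))²*4 = 6 - 4*(-30 + 20)²*4 = 6 - 4*(-10)²*4 = 6 - 4*100*4 = 6 - 400*4 = 6 - 1600 = -1594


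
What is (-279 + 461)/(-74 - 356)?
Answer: -91/215 ≈ -0.42326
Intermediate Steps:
(-279 + 461)/(-74 - 356) = 182/(-430) = 182*(-1/430) = -91/215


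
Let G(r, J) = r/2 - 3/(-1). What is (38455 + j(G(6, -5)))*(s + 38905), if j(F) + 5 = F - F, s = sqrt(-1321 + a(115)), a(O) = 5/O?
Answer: 1495897250 + 38450*I*sqrt(698786)/23 ≈ 1.4959e+9 + 1.3975e+6*I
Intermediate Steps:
G(r, J) = 3 + r/2 (G(r, J) = r*(1/2) - 3*(-1) = r/2 + 3 = 3 + r/2)
s = I*sqrt(698786)/23 (s = sqrt(-1321 + 5/115) = sqrt(-1321 + 5*(1/115)) = sqrt(-1321 + 1/23) = sqrt(-30382/23) = I*sqrt(698786)/23 ≈ 36.345*I)
j(F) = -5 (j(F) = -5 + (F - F) = -5 + 0 = -5)
(38455 + j(G(6, -5)))*(s + 38905) = (38455 - 5)*(I*sqrt(698786)/23 + 38905) = 38450*(38905 + I*sqrt(698786)/23) = 1495897250 + 38450*I*sqrt(698786)/23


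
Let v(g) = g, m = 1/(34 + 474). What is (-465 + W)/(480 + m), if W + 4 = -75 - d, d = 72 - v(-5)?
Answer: -315468/243841 ≈ -1.2937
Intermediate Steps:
m = 1/508 ≈ 0.0019685
d = 77 (d = 72 - 1*(-5) = 72 + 5 = 77)
W = -156 (W = -4 + (-75 - 1*77) = -4 + (-75 - 77) = -4 - 152 = -156)
(-465 + W)/(480 + m) = (-465 - 156)/(480 + 1/508) = -621/243841/508 = -621*508/243841 = -315468/243841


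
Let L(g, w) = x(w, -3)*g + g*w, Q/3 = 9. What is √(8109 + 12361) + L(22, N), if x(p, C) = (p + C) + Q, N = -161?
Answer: -6556 + √20470 ≈ -6412.9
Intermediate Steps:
Q = 27 (Q = 3*9 = 27)
x(p, C) = 27 + C + p (x(p, C) = (p + C) + 27 = (C + p) + 27 = 27 + C + p)
L(g, w) = g*w + g*(24 + w) (L(g, w) = (27 - 3 + w)*g + g*w = (24 + w)*g + g*w = g*(24 + w) + g*w = g*w + g*(24 + w))
√(8109 + 12361) + L(22, N) = √(8109 + 12361) + 2*22*(12 - 161) = √20470 + 2*22*(-149) = √20470 - 6556 = -6556 + √20470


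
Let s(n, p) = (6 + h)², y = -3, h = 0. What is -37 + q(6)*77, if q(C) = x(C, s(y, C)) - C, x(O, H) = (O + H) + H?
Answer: 5507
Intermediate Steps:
s(n, p) = 36 (s(n, p) = (6 + 0)² = 6² = 36)
x(O, H) = O + 2*H (x(O, H) = (H + O) + H = O + 2*H)
q(C) = 72 (q(C) = (C + 2*36) - C = (C + 72) - C = (72 + C) - C = 72)
-37 + q(6)*77 = -37 + 72*77 = -37 + 5544 = 5507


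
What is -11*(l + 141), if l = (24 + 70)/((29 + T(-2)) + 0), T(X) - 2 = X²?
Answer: -55319/35 ≈ -1580.5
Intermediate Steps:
T(X) = 2 + X²
l = 94/35 (l = (24 + 70)/((29 + (2 + (-2)²)) + 0) = 94/((29 + (2 + 4)) + 0) = 94/((29 + 6) + 0) = 94/(35 + 0) = 94/35 ≈ 2.6857)
-11*(l + 141) = -11*(94/35 + 141) = -11*5029/35 = -55319/35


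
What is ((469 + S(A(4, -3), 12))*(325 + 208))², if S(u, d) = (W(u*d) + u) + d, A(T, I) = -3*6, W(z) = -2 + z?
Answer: 17052442225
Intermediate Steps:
A(T, I) = -18
S(u, d) = -2 + d + u + d*u (S(u, d) = ((-2 + u*d) + u) + d = ((-2 + d*u) + u) + d = (-2 + u + d*u) + d = -2 + d + u + d*u)
((469 + S(A(4, -3), 12))*(325 + 208))² = ((469 + (-2 + 12 - 18 + 12*(-18)))*(325 + 208))² = ((469 + (-2 + 12 - 18 - 216))*533)² = ((469 - 224)*533)² = (245*533)² = 130585² = 17052442225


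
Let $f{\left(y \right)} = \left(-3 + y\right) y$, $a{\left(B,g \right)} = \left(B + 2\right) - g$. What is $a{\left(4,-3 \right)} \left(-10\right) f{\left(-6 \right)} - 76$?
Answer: $-4936$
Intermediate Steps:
$a{\left(B,g \right)} = 2 + B - g$ ($a{\left(B,g \right)} = \left(2 + B\right) - g = 2 + B - g$)
$f{\left(y \right)} = y \left(-3 + y\right)$
$a{\left(4,-3 \right)} \left(-10\right) f{\left(-6 \right)} - 76 = \left(2 + 4 - -3\right) \left(-10\right) \left(- 6 \left(-3 - 6\right)\right) - 76 = \left(2 + 4 + 3\right) \left(-10\right) \left(\left(-6\right) \left(-9\right)\right) - 76 = 9 \left(-10\right) 54 - 76 = \left(-90\right) 54 - 76 = -4860 - 76 = -4936$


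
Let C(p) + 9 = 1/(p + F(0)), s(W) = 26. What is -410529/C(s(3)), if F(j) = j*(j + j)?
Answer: 10673754/233 ≈ 45810.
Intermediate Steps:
F(j) = 2*j² (F(j) = j*(2*j) = 2*j²)
C(p) = -9 + 1/p (C(p) = -9 + 1/(p + 2*0²) = -9 + 1/(p + 2*0) = -9 + 1/(p + 0) = -9 + 1/p)
-410529/C(s(3)) = -410529/(-9 + 1/26) = -410529/(-233/26) = -410529*(-26/233) = 10673754/233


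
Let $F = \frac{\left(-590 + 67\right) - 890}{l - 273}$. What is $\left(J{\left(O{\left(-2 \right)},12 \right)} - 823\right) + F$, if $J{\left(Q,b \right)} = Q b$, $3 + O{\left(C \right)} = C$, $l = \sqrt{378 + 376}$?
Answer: $- \frac{4981352}{5675} + \frac{1413 \sqrt{754}}{73775} \approx -877.25$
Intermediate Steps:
$l = \sqrt{754} \approx 27.459$
$O{\left(C \right)} = -3 + C$
$F = - \frac{1413}{-273 + \sqrt{754}}$ ($F = \frac{\left(-590 + 67\right) - 890}{\sqrt{754} - 273} = \frac{-523 - 890}{-273 + \sqrt{754}} = - \frac{1413}{-273 + \sqrt{754}} \approx 5.7546$)
$\left(J{\left(O{\left(-2 \right)},12 \right)} - 823\right) + F = \left(\left(-3 - 2\right) 12 - 823\right) + \left(\frac{29673}{5675} + \frac{1413 \sqrt{754}}{73775}\right) = \left(\left(-5\right) 12 - 823\right) + \left(\frac{29673}{5675} + \frac{1413 \sqrt{754}}{73775}\right) = \left(-60 - 823\right) + \left(\frac{29673}{5675} + \frac{1413 \sqrt{754}}{73775}\right) = -883 + \left(\frac{29673}{5675} + \frac{1413 \sqrt{754}}{73775}\right) = - \frac{4981352}{5675} + \frac{1413 \sqrt{754}}{73775}$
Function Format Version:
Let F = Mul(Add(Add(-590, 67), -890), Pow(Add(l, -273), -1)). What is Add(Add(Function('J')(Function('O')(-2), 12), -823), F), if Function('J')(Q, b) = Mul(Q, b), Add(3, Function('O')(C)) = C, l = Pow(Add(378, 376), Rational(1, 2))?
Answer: Add(Rational(-4981352, 5675), Mul(Rational(1413, 73775), Pow(754, Rational(1, 2)))) ≈ -877.25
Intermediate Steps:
l = Pow(754, Rational(1, 2)) ≈ 27.459
Function('O')(C) = Add(-3, C)
F = Mul(-1413, Pow(Add(-273, Pow(754, Rational(1, 2))), -1)) (F = Mul(Add(Add(-590, 67), -890), Pow(Add(Pow(754, Rational(1, 2)), -273), -1)) = Mul(Add(-523, -890), Pow(Add(-273, Pow(754, Rational(1, 2))), -1)) = Mul(-1413, Pow(Add(-273, Pow(754, Rational(1, 2))), -1)) ≈ 5.7546)
Add(Add(Function('J')(Function('O')(-2), 12), -823), F) = Add(Add(Mul(Add(-3, -2), 12), -823), Add(Rational(29673, 5675), Mul(Rational(1413, 73775), Pow(754, Rational(1, 2))))) = Add(Add(Mul(-5, 12), -823), Add(Rational(29673, 5675), Mul(Rational(1413, 73775), Pow(754, Rational(1, 2))))) = Add(Add(-60, -823), Add(Rational(29673, 5675), Mul(Rational(1413, 73775), Pow(754, Rational(1, 2))))) = Add(-883, Add(Rational(29673, 5675), Mul(Rational(1413, 73775), Pow(754, Rational(1, 2))))) = Add(Rational(-4981352, 5675), Mul(Rational(1413, 73775), Pow(754, Rational(1, 2))))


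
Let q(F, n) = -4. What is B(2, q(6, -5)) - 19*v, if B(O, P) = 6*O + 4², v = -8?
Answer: 180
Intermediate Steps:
B(O, P) = 16 + 6*O (B(O, P) = 6*O + 16 = 16 + 6*O)
B(2, q(6, -5)) - 19*v = (16 + 6*2) - 19*(-8) = (16 + 12) + 152 = 28 + 152 = 180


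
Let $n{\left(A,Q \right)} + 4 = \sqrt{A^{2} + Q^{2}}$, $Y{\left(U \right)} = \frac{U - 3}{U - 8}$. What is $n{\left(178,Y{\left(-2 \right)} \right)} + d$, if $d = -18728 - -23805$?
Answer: $5073 + \frac{\sqrt{126737}}{2} \approx 5251.0$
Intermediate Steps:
$d = 5077$ ($d = -18728 + 23805 = 5077$)
$Y{\left(U \right)} = \frac{-3 + U}{-8 + U}$
$n{\left(A,Q \right)} = -4 + \sqrt{A^{2} + Q^{2}}$
$n{\left(178,Y{\left(-2 \right)} \right)} + d = \left(-4 + \sqrt{178^{2} + \left(\frac{-3 - 2}{-8 - 2}\right)^{2}}\right) + 5077 = \left(-4 + \sqrt{31684 + \left(\frac{1}{-10} \left(-5\right)\right)^{2}}\right) + 5077 = \left(-4 + \sqrt{31684 + \left(\left(- \frac{1}{10}\right) \left(-5\right)\right)^{2}}\right) + 5077 = \left(-4 + \sqrt{31684 + \left(\frac{1}{2}\right)^{2}}\right) + 5077 = \left(-4 + \sqrt{31684 + \frac{1}{4}}\right) + 5077 = \left(-4 + \sqrt{\frac{126737}{4}}\right) + 5077 = \left(-4 + \frac{\sqrt{126737}}{2}\right) + 5077 = 5073 + \frac{\sqrt{126737}}{2}$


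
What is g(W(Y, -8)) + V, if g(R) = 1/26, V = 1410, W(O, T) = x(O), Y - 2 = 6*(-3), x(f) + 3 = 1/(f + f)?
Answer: 36661/26 ≈ 1410.0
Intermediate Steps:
x(f) = -3 + 1/(2*f) (x(f) = -3 + 1/(f + f) = -3 + 1/(2*f))
Y = -16 (Y = 2 + 6*(-3) = 2 - 18 = -16)
W(O, T) = -3 + 1/(2*O)
g(R) = 1/26
g(W(Y, -8)) + V = 1/26 + 1410 = 36661/26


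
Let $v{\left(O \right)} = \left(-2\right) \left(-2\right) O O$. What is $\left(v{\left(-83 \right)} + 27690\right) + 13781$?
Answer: $69027$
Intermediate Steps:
$v{\left(O \right)} = 4 O^{2}$ ($v{\left(O \right)} = 4 O O = 4 O^{2}$)
$\left(v{\left(-83 \right)} + 27690\right) + 13781 = \left(4 \left(-83\right)^{2} + 27690\right) + 13781 = \left(4 \cdot 6889 + 27690\right) + 13781 = \left(27556 + 27690\right) + 13781 = 55246 + 13781 = 69027$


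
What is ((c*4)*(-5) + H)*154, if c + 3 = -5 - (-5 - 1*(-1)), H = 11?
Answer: 14014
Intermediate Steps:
c = -4 (c = -3 + (-5 - (-5 - 1*(-1))) = -3 + (-5 - (-5 + 1)) = -3 + (-5 - 1*(-4)) = -3 + (-5 + 4) = -3 - 1 = -4)
((c*4)*(-5) + H)*154 = (-4*4*(-5) + 11)*154 = (-16*(-5) + 11)*154 = (80 + 11)*154 = 91*154 = 14014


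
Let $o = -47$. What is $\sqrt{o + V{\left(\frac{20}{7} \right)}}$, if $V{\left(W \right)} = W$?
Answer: $\frac{i \sqrt{2163}}{7} \approx 6.644 i$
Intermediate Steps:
$\sqrt{o + V{\left(\frac{20}{7} \right)}} = \sqrt{-47 + \frac{20}{7}} = \sqrt{- \frac{309}{7}} = \frac{i \sqrt{2163}}{7}$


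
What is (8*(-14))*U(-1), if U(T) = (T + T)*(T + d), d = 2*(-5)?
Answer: -2464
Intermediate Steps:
d = -10
U(T) = 2*T*(-10 + T) (U(T) = (T + T)*(T - 10) = (2*T)*(-10 + T) = 2*T*(-10 + T))
(8*(-14))*U(-1) = (8*(-14))*(2*(-1)*(-10 - 1)) = -224*(-1)*(-11) = -112*22 = -2464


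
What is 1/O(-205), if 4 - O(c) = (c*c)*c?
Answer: 1/8615129 ≈ 1.1607e-7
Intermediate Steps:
O(c) = 4 - c³ (O(c) = 4 - c*c*c = 4 - c²*c = 4 - c³)
1/O(-205) = 1/(4 - 1*(-205)³) = 1/(4 - 1*(-8615125)) = 1/(4 + 8615125) = 1/8615129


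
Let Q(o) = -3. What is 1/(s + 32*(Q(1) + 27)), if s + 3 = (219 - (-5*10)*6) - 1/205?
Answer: 205/263219 ≈ 0.00077882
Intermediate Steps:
s = 105779/205 (s = -3 + ((219 - (-5*10)*6) - 1/205) = -3 + ((219 - (-50)*6) - 1*1/205) = -3 + ((219 - 1*(-300)) - 1/205) = -3 + ((219 + 300) - 1/205) = -3 + (519 - 1/205) = -3 + 106394/205 = 105779/205 ≈ 516.00)
1/(s + 32*(Q(1) + 27)) = 1/(105779/205 + 32*(-3 + 27)) = 1/(105779/205 + 32*24) = 1/(105779/205 + 768) = 1/(263219/205) = 205/263219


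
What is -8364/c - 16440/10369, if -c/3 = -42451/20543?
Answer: -594570797636/440174419 ≈ -1350.8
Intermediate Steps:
c = 127353/20543 (c = -(-127353)/20543 = -3*(-42451/20543) = 127353/20543 ≈ 6.1993)
-8364/c - 16440/10369 = -8364/127353/20543 - 16440/10369 = -8364*20543/127353 - 16440*1/10369 = -57273884/42451 - 16440/10369 = -594570797636/440174419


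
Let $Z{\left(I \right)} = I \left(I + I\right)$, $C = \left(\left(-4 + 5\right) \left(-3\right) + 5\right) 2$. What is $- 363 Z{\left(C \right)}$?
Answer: $-11616$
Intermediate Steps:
$C = 4$ ($C = \left(1 \left(-3\right) + 5\right) 2 = \left(-3 + 5\right) 2 = 2 \cdot 2 = 4$)
$Z{\left(I \right)} = 2 I^{2}$ ($Z{\left(I \right)} = I 2 I = 2 I^{2}$)
$- 363 Z{\left(C \right)} = - 363 \cdot 2 \cdot 4^{2} = - 363 \cdot 2 \cdot 16 = \left(-363\right) 32 = -11616$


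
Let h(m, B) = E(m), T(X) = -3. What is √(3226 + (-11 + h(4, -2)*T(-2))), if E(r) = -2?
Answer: √3221 ≈ 56.754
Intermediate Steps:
h(m, B) = -2
√(3226 + (-11 + h(4, -2)*T(-2))) = √(3226 + (-11 - 2*(-3))) = √(3226 + (-11 + 6)) = √(3226 - 5) = √3221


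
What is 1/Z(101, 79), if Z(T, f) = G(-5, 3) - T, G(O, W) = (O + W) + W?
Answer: -1/100 ≈ -0.010000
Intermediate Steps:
G(O, W) = O + 2*W
Z(T, f) = 1 - T (Z(T, f) = (-5 + 2*3) - T = (-5 + 6) - T = 1 - T)
1/Z(101, 79) = 1/(1 - 1*101) = 1/(1 - 101) = 1/(-100) = -1/100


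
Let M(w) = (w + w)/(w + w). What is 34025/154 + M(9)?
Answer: 34179/154 ≈ 221.94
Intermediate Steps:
M(w) = 1 (M(w) = (2*w)/((2*w)) = (2*w)*(1/(2*w)) = 1)
34025/154 + M(9) = 34025/154 + 1 = 34179/154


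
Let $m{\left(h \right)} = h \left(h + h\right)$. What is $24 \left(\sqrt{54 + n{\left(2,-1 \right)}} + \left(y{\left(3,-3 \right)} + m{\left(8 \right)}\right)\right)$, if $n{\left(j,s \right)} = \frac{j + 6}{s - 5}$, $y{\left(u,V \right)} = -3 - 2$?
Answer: $2952 + 8 \sqrt{474} \approx 3126.2$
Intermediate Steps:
$y{\left(u,V \right)} = -5$
$m{\left(h \right)} = 2 h^{2}$ ($m{\left(h \right)} = h 2 h = 2 h^{2}$)
$n{\left(j,s \right)} = \frac{6 + j}{-5 + s}$
$24 \left(\sqrt{54 + n{\left(2,-1 \right)}} + \left(y{\left(3,-3 \right)} + m{\left(8 \right)}\right)\right) = 24 \left(\sqrt{54 + \frac{6 + 2}{-5 - 1}} - \left(5 - 2 \cdot 8^{2}\right)\right) = 24 \left(\sqrt{54 + \frac{1}{-6} \cdot 8} + \left(-5 + 2 \cdot 64\right)\right) = 24 \left(\sqrt{54 - \frac{4}{3}} + \left(-5 + 128\right)\right) = 24 \left(\sqrt{54 - \frac{4}{3}} + 123\right) = 24 \left(\sqrt{\frac{158}{3}} + 123\right) = 24 \left(\frac{\sqrt{474}}{3} + 123\right) = 24 \left(123 + \frac{\sqrt{474}}{3}\right) = 2952 + 8 \sqrt{474}$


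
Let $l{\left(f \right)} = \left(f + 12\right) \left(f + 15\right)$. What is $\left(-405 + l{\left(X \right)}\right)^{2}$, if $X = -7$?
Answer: $133225$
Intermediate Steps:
$l{\left(f \right)} = \left(12 + f\right) \left(15 + f\right)$
$\left(-405 + l{\left(X \right)}\right)^{2} = \left(-405 + \left(180 + \left(-7\right)^{2} + 27 \left(-7\right)\right)\right)^{2} = \left(-405 + \left(180 + 49 - 189\right)\right)^{2} = \left(-405 + 40\right)^{2} = \left(-365\right)^{2} = 133225$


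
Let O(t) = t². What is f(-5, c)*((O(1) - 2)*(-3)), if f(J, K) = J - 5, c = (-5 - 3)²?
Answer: -30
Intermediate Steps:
c = 64 (c = (-8)² = 64)
f(J, K) = -5 + J
f(-5, c)*((O(1) - 2)*(-3)) = (-5 - 5)*((1² - 2)*(-3)) = -10*(1 - 2)*(-3) = -(-10)*(-3) = -10*3 = -30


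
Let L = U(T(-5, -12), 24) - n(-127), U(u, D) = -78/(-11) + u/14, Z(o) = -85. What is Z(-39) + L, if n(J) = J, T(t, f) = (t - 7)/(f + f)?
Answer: 15131/308 ≈ 49.127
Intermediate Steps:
T(t, f) = (-7 + t)/(2*f) (T(t, f) = (-7 + t)/((2*f)) = (-7 + t)*(1/(2*f)) = (-7 + t)/(2*f))
U(u, D) = 78/11 + u/14 (U(u, D) = -78*(-1/11) + u*(1/14) = 78/11 + u/14)
L = 41311/308 (L = (78/11 + ((½)*(-7 - 5)/(-12))/14) - 1*(-127) = (78/11 + ((½)*(-1/12)*(-12))/14) + 127 = (78/11 + (1/14)*(½)) + 127 = (78/11 + 1/28) + 127 = 2195/308 + 127 = 41311/308 ≈ 134.13)
Z(-39) + L = -85 + 41311/308 = 15131/308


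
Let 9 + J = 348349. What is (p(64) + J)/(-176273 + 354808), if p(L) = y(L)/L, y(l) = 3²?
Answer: 22293769/11426240 ≈ 1.9511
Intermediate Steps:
J = 348340 (J = -9 + 348349 = 348340)
y(l) = 9
p(L) = 9/L
(p(64) + J)/(-176273 + 354808) = (9/64 + 348340)/(-176273 + 354808) = (9*(1/64) + 348340)/178535 = (9/64 + 348340)*(1/178535) = (22293769/64)*(1/178535) = 22293769/11426240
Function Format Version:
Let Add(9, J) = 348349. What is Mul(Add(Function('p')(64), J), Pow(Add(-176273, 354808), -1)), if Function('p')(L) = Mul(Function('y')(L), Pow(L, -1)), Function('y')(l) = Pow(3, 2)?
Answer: Rational(22293769, 11426240) ≈ 1.9511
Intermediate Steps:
J = 348340 (J = Add(-9, 348349) = 348340)
Function('y')(l) = 9
Function('p')(L) = Mul(9, Pow(L, -1))
Mul(Add(Function('p')(64), J), Pow(Add(-176273, 354808), -1)) = Mul(Add(Mul(9, Pow(64, -1)), 348340), Pow(Add(-176273, 354808), -1)) = Mul(Add(Mul(9, Rational(1, 64)), 348340), Pow(178535, -1)) = Mul(Add(Rational(9, 64), 348340), Rational(1, 178535)) = Mul(Rational(22293769, 64), Rational(1, 178535)) = Rational(22293769, 11426240)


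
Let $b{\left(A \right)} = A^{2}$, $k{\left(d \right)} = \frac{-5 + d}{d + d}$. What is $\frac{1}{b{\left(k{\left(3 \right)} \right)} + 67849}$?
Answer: $\frac{9}{610642} \approx 1.4739 \cdot 10^{-5}$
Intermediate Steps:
$k{\left(d \right)} = \frac{-5 + d}{2 d}$
$\frac{1}{b{\left(k{\left(3 \right)} \right)} + 67849} = \frac{1}{\left(\frac{-5 + 3}{2 \cdot 3}\right)^{2} + 67849} = \frac{1}{\left(\frac{1}{2} \cdot \frac{1}{3} \left(-2\right)\right)^{2} + 67849} = \frac{1}{\left(- \frac{1}{3}\right)^{2} + 67849} = \frac{1}{\frac{1}{9} + 67849} = \frac{1}{\frac{610642}{9}} = \frac{9}{610642}$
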